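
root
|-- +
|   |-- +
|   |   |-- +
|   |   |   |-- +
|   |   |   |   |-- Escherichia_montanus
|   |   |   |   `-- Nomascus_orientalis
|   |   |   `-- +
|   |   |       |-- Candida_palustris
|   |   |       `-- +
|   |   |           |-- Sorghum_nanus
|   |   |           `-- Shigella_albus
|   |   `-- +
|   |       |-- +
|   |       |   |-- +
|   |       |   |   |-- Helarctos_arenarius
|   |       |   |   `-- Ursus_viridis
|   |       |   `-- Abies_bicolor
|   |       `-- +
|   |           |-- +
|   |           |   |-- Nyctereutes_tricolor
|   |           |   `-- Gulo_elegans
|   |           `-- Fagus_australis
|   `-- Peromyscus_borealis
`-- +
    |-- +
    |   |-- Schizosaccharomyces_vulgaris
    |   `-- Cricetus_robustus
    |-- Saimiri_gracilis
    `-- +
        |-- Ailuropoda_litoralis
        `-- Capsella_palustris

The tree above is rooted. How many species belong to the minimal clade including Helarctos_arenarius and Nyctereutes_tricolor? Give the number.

6

The MRCA of Helarctos_arenarius and Nyctereutes_tricolor is the node subtending (((Helarctos_arenarius,Ursus_viridis),Abies_bicolor),((Nyctereutes_tricolor,Gulo_elegans),Fagus_australis)).
That clade contains 6 terminal taxa: Abies_bicolor, Fagus_australis, Gulo_elegans, Helarctos_arenarius, Nyctereutes_tricolor, Ursus_viridis.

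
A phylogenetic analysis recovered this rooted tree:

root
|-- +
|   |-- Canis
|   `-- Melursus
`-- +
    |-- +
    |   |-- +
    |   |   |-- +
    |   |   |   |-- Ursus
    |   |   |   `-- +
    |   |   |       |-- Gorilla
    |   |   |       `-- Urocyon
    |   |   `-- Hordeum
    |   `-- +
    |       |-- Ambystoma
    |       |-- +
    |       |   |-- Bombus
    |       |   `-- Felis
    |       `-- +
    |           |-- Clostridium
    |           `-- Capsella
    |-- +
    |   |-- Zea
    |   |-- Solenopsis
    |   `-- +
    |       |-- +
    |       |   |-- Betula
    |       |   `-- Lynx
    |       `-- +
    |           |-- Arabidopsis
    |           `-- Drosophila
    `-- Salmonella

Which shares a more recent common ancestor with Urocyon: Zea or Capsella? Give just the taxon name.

The MRCA of Urocyon and Capsella subtends (((Ursus,(Gorilla,Urocyon)),Hordeum),(Ambystoma,(Bombus,Felis),(Clostridium,Capsella))) (9 taxa).
The MRCA of Urocyon and Zea subtends ((((Ursus,(Gorilla,Urocyon)),Hordeum),(Ambystoma,(Bombus,Felis),(Clostridium,Capsella))),(Zea,Solenopsis,((Betula,Lynx),(Arabidopsis,Drosophila))),Salmonella) (16 taxa).
The first is nested inside the second, so Urocyon shares a more recent common ancestor with Capsella.

Capsella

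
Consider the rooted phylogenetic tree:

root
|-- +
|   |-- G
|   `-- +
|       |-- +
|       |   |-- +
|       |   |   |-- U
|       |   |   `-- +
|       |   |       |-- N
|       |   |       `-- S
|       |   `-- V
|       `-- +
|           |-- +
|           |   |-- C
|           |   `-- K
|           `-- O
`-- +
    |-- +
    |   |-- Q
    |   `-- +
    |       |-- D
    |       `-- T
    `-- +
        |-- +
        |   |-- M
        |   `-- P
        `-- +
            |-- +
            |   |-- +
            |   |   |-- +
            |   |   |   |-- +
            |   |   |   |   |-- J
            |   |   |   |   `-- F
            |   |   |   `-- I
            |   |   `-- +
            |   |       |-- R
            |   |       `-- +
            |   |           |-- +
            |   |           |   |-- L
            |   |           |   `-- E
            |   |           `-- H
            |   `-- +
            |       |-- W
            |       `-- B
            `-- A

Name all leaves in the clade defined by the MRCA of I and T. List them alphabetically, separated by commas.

Tracing I: it sits inside ((J,F),I).
Tracing T: it sits inside (D,T).
The smallest clade enclosing both is ((Q,(D,T)),((M,P),(((((J,F),I),(R,((L,E),H))),(W,B)),A))); the answer is its 15 terminal taxa in alphabetical order.

A, B, D, E, F, H, I, J, L, M, P, Q, R, T, W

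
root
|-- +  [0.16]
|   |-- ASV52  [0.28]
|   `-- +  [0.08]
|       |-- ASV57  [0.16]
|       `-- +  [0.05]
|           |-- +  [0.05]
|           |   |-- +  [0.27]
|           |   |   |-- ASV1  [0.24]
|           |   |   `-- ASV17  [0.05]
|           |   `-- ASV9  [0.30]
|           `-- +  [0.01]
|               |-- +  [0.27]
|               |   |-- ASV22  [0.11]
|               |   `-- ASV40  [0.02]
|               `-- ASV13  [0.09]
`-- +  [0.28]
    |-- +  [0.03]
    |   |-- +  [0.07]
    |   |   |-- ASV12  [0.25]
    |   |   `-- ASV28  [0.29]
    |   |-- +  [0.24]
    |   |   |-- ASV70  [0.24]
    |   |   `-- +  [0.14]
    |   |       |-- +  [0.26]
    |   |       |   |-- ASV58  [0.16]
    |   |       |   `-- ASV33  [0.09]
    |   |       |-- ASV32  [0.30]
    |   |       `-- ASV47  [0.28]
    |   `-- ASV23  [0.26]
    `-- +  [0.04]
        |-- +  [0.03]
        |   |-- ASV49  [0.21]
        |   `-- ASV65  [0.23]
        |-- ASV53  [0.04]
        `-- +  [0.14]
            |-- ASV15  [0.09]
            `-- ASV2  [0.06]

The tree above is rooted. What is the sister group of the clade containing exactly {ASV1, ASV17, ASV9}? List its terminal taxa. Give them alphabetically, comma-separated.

The clade containing exactly {ASV1, ASV17, ASV9} attaches to the tree at the node subtending (((ASV1,ASV17),ASV9),((ASV22,ASV40),ASV13)).
The other lineage descending from that same node — the sister group — is ((ASV22,ASV40),ASV13); its 3 tips in alphabetical order are the answer.

ASV13, ASV22, ASV40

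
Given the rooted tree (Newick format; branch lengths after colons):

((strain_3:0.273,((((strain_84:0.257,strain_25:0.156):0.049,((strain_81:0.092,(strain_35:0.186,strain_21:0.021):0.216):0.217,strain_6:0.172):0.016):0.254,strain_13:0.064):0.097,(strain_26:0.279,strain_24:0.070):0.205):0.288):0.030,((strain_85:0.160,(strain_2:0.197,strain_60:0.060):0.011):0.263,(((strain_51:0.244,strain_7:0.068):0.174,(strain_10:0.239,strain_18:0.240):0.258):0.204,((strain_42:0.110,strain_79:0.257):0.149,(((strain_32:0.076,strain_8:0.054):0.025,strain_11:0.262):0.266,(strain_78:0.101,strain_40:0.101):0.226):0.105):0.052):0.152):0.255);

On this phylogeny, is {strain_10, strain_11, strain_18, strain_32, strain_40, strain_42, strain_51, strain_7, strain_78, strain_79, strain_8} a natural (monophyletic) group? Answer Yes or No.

The most recent common ancestor of these taxa subtends (((strain_51,strain_7),(strain_10,strain_18)),((strain_42,strain_79),(((strain_32,strain_8),strain_11),(strain_78,strain_40)))).
That clade has exactly 11 tips — every listed taxon and nothing else — so the group is monophyletic.

Yes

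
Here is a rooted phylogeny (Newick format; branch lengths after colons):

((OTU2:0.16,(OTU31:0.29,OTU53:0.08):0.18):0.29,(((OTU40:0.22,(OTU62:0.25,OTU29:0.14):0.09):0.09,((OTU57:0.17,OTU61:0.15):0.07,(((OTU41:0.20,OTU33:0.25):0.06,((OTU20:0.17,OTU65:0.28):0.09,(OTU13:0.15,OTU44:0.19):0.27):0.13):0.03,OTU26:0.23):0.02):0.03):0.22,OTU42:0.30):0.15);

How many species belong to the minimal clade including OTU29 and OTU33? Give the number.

The MRCA of OTU29 and OTU33 is the node subtending ((OTU40,(OTU62,OTU29)),((OTU57,OTU61),(((OTU41,OTU33),((OTU20,OTU65),(OTU13,OTU44))),OTU26))).
That clade contains 12 terminal taxa: OTU13, OTU20, OTU26, OTU29, OTU33, OTU40, OTU41, OTU44, OTU57, OTU61, OTU62, OTU65.

12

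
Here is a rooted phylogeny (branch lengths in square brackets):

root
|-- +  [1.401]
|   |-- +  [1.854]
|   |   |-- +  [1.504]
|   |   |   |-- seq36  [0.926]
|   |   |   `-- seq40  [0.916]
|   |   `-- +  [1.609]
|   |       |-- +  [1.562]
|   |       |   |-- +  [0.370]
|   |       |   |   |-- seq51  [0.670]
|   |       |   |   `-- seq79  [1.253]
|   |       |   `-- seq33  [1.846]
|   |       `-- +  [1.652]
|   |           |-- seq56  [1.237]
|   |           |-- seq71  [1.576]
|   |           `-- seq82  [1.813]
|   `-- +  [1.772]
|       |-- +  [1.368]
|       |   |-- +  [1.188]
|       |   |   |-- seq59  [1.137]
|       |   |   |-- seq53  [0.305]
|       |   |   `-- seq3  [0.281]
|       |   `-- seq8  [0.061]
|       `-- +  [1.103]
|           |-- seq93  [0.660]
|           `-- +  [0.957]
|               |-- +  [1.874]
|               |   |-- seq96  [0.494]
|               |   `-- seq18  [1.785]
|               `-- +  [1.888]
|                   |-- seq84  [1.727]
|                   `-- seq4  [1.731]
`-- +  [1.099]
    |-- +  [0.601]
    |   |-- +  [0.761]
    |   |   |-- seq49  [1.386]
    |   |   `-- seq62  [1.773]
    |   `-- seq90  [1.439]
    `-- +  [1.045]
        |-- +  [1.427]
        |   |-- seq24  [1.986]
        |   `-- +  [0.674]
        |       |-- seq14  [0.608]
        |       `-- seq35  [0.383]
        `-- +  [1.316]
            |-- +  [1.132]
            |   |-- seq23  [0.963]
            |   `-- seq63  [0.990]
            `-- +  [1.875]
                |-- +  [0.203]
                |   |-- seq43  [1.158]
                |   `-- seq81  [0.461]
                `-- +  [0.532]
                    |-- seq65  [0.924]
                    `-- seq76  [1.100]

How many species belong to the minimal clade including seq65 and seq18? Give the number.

29

The MRCA of seq65 and seq18 is the root, so the clade is the entire tree.
That clade contains 29 terminal taxa: seq14, seq18, seq23, seq24, seq3, seq33, seq35, seq36, seq4, seq40, seq43, seq49, seq51, seq53, seq56, seq59, seq62, seq63, seq65, seq71, seq76, seq79, seq8, seq81, seq82, seq84, seq90, seq93, seq96.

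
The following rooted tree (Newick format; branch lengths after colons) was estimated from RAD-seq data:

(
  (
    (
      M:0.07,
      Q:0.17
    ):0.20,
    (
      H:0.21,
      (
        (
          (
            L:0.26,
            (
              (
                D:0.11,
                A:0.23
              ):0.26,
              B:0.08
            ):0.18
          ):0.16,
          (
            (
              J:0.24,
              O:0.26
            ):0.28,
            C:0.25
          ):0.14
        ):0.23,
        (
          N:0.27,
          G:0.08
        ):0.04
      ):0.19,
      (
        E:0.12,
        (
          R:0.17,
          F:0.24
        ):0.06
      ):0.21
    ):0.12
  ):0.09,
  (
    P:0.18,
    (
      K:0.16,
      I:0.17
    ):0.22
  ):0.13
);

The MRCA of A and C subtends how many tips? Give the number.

The MRCA of A and C is the node subtending ((L,((D,A),B)),((J,O),C)).
That clade contains 7 terminal taxa: A, B, C, D, J, L, O.

7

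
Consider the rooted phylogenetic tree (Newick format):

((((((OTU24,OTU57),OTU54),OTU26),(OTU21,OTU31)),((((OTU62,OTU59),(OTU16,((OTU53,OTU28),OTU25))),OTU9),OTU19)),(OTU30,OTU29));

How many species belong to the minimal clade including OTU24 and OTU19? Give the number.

14

The MRCA of OTU24 and OTU19 is the node subtending (((((OTU24,OTU57),OTU54),OTU26),(OTU21,OTU31)),((((OTU62,OTU59),(OTU16,((OTU53,OTU28),OTU25))),OTU9),OTU19)).
That clade contains 14 terminal taxa: OTU16, OTU19, OTU21, OTU24, OTU25, OTU26, OTU28, OTU31, OTU53, OTU54, OTU57, OTU59, OTU62, OTU9.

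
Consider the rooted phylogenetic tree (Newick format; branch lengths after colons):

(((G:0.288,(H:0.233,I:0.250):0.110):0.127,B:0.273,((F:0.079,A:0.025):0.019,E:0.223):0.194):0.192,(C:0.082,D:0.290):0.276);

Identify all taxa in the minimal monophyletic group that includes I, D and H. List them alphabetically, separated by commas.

A, B, C, D, E, F, G, H, I

Tracing I: it sits inside (H,I).
Tracing D: it sits inside (C,D).
Tracing H: it sits inside (H,I).
The smallest clade enclosing all 3 is the whole tree (their MRCA is the root), so the answer is all 9 tips in alphabetical order.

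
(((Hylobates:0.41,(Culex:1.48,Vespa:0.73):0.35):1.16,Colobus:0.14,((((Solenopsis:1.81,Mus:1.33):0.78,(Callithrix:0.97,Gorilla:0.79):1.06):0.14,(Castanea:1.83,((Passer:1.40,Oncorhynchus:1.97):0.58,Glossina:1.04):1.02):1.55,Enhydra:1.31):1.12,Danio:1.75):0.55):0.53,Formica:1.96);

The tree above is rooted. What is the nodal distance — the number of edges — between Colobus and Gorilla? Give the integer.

The MRCA of Colobus and Gorilla is the node subtending ((Hylobates,(Culex,Vespa)),Colobus,((((Solenopsis,Mus),(Callithrix,Gorilla)),(Castanea,((Passer,Oncorhynchus),Glossina)),Enhydra),Danio)).
From Colobus up to that node: 1 branch. From Gorilla up to the same node: 5 branches. Total: 1 + 5 = 6.

6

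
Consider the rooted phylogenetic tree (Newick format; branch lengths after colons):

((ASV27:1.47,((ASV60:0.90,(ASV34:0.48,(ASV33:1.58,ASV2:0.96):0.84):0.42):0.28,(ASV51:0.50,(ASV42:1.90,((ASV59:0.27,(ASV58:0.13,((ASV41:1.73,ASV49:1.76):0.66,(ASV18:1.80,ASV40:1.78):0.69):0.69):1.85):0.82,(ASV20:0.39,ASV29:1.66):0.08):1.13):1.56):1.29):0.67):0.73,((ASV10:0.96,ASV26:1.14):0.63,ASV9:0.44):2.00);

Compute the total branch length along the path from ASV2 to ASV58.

The path runs ASV2 → … → MRCA → … → ASV58; the MRCA is the node subtending ((ASV60,(ASV34,(ASV33,ASV2))),(ASV51,(ASV42,((ASV59,(ASV58,((ASV41,ASV49),(ASV18,ASV40)))),(ASV20,ASV29))))).
Branch lengths along that path: 0.96 + 0.84 + 0.42 + 0.28 + 1.29 + 1.56 + 1.13 + 0.82 + 1.85 + 0.13 = 9.28.

9.28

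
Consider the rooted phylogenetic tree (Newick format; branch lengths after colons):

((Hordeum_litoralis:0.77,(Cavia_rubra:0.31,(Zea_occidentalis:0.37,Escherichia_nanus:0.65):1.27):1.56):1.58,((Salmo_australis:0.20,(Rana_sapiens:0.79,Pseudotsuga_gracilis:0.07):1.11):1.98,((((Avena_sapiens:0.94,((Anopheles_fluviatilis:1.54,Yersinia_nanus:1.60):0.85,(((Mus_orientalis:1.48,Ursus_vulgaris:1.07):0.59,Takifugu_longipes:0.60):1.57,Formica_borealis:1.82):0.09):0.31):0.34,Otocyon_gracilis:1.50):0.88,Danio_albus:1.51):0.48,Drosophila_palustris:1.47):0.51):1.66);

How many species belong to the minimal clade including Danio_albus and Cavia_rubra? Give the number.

17

The MRCA of Danio_albus and Cavia_rubra is the root, so the clade is the entire tree.
That clade contains 17 terminal taxa: Anopheles_fluviatilis, Avena_sapiens, Cavia_rubra, Danio_albus, Drosophila_palustris, Escherichia_nanus, Formica_borealis, Hordeum_litoralis, Mus_orientalis, Otocyon_gracilis, Pseudotsuga_gracilis, Rana_sapiens, Salmo_australis, Takifugu_longipes, Ursus_vulgaris, Yersinia_nanus, Zea_occidentalis.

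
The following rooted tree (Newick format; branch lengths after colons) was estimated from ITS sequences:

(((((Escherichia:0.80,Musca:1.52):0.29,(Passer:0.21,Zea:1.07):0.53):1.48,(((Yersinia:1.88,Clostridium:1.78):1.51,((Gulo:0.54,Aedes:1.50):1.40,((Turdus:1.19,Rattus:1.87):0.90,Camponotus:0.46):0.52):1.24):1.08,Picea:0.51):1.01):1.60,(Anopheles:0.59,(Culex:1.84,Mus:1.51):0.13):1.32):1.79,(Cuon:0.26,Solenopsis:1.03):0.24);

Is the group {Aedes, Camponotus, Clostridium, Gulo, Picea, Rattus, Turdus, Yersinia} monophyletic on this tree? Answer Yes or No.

Yes

The most recent common ancestor of these taxa subtends (((Yersinia,Clostridium),((Gulo,Aedes),((Turdus,Rattus),Camponotus))),Picea).
That clade has exactly 8 tips — every listed taxon and nothing else — so the group is monophyletic.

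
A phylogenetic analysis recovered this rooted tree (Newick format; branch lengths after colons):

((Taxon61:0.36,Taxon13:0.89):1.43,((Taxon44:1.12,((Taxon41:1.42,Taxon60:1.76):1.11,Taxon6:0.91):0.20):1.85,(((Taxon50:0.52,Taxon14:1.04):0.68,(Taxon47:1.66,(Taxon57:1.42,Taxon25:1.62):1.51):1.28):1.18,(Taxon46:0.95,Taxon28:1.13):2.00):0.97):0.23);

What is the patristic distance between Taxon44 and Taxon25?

9.53

The path runs Taxon44 → … → MRCA → … → Taxon25; the MRCA is the node subtending ((Taxon44,((Taxon41,Taxon60),Taxon6)),(((Taxon50,Taxon14),(Taxon47,(Taxon57,Taxon25))),(Taxon46,Taxon28))).
Branch lengths along that path: 1.12 + 1.85 + 0.97 + 1.18 + 1.28 + 1.51 + 1.62 = 9.53.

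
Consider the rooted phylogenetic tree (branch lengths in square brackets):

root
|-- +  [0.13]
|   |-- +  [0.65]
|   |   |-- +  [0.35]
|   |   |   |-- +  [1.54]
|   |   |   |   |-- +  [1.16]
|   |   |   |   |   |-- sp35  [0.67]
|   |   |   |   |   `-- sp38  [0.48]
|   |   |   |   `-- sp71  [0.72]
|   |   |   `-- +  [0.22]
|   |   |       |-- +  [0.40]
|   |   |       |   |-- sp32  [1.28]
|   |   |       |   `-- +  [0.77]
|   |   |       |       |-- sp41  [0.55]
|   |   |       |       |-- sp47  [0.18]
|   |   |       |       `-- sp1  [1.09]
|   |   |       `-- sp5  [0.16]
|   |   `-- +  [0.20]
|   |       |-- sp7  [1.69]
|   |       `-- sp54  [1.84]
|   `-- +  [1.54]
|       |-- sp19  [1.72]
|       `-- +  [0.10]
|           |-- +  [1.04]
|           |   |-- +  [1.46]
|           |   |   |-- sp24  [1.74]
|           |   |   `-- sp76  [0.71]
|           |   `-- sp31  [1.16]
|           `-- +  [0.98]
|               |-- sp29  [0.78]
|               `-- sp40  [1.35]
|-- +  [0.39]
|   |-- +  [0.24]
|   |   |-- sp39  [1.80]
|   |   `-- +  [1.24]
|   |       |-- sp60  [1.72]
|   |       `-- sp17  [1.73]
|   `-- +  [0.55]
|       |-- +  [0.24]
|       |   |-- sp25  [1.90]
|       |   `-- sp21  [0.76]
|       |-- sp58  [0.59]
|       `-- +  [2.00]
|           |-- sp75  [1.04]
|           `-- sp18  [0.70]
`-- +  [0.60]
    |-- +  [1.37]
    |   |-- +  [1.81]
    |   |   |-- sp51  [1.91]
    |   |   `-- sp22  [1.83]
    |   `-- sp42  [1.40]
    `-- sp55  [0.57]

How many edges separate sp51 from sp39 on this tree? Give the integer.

7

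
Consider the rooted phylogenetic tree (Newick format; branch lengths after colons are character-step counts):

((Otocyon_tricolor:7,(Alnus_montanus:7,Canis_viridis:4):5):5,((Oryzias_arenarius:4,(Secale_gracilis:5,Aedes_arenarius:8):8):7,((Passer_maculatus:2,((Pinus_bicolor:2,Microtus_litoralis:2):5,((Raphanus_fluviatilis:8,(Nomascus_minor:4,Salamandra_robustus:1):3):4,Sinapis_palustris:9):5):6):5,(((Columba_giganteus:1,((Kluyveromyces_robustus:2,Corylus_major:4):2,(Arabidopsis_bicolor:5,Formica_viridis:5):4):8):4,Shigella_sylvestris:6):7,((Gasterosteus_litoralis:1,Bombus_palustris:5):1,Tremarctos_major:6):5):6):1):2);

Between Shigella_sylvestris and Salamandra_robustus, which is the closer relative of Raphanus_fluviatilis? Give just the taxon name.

Salamandra_robustus

The MRCA of Raphanus_fluviatilis and Salamandra_robustus subtends (Raphanus_fluviatilis,(Nomascus_minor,Salamandra_robustus)) (3 taxa).
The MRCA of Raphanus_fluviatilis and Shigella_sylvestris subtends ((Passer_maculatus,((Pinus_bicolor,Microtus_litoralis),((Raphanus_fluviatilis,(Nomascus_minor,Salamandra_robustus)),Sinapis_palustris))),(((Columba_giganteus,((Kluyveromyces_robustus,Corylus_major),(Arabidopsis_bicolor,Formica_viridis))),Shigella_sylvestris),((Gasterosteus_litoralis,Bombus_palustris),Tremarctos_major))) (16 taxa).
The first is nested inside the second, so Raphanus_fluviatilis shares a more recent common ancestor with Salamandra_robustus.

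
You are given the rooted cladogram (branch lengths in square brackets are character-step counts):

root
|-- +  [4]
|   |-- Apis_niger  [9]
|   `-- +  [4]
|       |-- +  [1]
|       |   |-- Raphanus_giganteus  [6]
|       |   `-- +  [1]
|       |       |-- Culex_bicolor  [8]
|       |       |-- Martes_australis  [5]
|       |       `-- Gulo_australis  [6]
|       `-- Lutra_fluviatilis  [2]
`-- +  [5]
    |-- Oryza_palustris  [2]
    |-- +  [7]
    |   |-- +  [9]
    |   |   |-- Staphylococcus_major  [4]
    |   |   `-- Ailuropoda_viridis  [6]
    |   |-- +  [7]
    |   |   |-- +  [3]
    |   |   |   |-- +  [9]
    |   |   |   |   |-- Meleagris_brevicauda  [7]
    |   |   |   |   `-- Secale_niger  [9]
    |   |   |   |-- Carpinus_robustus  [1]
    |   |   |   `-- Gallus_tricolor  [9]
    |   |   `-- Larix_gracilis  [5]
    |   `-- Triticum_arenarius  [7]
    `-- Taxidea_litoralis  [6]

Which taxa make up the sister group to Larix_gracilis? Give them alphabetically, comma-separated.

Larix_gracilis attaches to the tree at the node subtending (((Meleagris_brevicauda,Secale_niger),Carpinus_robustus,Gallus_tricolor),Larix_gracilis).
The other lineage descending from that same node — the sister group — is ((Meleagris_brevicauda,Secale_niger),Carpinus_robustus,Gallus_tricolor); its 4 tips in alphabetical order are the answer.

Carpinus_robustus, Gallus_tricolor, Meleagris_brevicauda, Secale_niger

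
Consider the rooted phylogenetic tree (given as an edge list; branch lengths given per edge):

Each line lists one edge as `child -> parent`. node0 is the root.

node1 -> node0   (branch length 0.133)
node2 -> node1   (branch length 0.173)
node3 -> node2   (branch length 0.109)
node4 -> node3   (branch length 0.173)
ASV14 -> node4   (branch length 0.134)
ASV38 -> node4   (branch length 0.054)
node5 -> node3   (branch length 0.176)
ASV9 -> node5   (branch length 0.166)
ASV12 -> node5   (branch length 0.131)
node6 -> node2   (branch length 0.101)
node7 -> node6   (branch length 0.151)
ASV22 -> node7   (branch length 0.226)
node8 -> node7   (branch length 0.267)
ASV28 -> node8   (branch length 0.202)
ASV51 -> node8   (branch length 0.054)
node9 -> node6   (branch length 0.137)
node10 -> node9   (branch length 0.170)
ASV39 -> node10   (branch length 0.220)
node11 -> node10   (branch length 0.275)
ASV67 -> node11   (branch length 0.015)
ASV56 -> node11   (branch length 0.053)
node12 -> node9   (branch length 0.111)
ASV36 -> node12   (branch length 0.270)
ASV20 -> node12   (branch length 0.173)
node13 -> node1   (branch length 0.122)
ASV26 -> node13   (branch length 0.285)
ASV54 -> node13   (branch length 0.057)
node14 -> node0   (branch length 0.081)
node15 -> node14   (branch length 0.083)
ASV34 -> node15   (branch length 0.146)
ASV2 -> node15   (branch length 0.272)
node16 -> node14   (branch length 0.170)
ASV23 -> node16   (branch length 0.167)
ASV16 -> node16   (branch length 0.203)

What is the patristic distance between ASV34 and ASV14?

1.032

The path runs ASV34 → … → MRCA → … → ASV14; the MRCA is the root of the tree.
Branch lengths along that path: 0.146 + 0.083 + 0.081 + 0.133 + 0.173 + 0.109 + 0.173 + 0.134 = 1.032.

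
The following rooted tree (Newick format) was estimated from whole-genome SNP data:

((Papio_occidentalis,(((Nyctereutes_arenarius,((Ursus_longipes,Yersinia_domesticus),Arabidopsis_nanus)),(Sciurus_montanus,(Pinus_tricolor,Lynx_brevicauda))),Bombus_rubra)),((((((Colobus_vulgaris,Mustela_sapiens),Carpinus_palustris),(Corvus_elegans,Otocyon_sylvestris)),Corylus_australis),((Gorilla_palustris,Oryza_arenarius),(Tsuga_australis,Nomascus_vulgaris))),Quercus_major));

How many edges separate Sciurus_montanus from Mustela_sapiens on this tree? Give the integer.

The MRCA of Sciurus_montanus and Mustela_sapiens is the root of the tree.
From Sciurus_montanus up to that node: 5 branches. From Mustela_sapiens up to the same node: 7 branches. Total: 5 + 7 = 12.

12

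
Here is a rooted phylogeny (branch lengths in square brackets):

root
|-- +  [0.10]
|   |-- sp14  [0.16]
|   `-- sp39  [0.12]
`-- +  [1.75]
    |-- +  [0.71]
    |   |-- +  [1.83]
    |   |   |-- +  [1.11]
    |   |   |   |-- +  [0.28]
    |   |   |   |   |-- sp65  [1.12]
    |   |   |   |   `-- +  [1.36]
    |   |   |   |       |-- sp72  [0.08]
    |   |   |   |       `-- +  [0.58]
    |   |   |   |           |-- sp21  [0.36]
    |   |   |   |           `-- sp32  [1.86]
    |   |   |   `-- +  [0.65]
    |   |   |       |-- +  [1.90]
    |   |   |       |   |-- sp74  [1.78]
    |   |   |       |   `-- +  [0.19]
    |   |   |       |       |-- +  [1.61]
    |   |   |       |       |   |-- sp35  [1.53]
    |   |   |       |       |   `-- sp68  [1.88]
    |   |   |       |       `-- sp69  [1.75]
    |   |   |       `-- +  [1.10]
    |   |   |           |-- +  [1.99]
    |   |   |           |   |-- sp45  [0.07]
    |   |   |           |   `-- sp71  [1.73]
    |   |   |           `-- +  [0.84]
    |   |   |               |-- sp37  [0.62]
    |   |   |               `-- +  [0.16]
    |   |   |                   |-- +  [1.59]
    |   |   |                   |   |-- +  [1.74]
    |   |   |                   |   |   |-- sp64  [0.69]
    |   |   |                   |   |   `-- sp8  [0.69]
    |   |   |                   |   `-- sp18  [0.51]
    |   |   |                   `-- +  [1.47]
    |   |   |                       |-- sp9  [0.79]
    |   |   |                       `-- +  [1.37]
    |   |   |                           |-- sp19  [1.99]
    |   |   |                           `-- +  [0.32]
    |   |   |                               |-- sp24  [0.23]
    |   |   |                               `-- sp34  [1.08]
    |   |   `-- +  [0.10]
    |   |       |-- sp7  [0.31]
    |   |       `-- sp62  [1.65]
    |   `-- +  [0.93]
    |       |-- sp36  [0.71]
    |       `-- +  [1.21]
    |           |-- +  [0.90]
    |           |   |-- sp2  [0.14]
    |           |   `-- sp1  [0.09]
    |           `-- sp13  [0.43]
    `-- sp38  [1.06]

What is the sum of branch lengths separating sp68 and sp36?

10.81

The path runs sp68 → … → MRCA → … → sp36; the MRCA is the node subtending ((((sp65,(sp72,(sp21,sp32))),((sp74,((sp35,sp68),sp69)),((sp45,sp71),(sp37,(((sp64,sp8),sp18),(sp9,(sp19,(sp24,sp34)))))))),(sp7,sp62)),(sp36,((sp2,sp1),sp13))).
Branch lengths along that path: 1.88 + 1.61 + 0.19 + 1.90 + 0.65 + 1.11 + 1.83 + 0.93 + 0.71 = 10.81.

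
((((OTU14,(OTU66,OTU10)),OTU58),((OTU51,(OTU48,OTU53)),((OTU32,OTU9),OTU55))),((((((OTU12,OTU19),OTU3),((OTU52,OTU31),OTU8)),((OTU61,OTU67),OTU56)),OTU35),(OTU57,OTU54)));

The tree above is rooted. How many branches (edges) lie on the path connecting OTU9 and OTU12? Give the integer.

The MRCA of OTU9 and OTU12 is the root of the tree.
From OTU9 up to that node: 5 branches. From OTU12 up to the same node: 7 branches. Total: 5 + 7 = 12.

12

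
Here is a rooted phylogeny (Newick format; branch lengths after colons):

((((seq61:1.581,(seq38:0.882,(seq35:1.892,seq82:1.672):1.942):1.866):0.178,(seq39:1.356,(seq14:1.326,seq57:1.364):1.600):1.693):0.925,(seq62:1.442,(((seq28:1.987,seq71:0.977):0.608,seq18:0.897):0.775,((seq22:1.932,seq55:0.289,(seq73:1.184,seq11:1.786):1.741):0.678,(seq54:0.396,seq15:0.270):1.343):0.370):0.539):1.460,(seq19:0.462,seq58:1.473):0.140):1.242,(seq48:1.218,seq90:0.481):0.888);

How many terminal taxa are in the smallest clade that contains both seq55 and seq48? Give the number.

The MRCA of seq55 and seq48 is the root, so the clade is the entire tree.
That clade contains 21 terminal taxa: seq11, seq14, seq15, seq18, seq19, seq22, seq28, seq35, seq38, seq39, seq48, seq54, seq55, seq57, seq58, seq61, seq62, seq71, seq73, seq82, seq90.

21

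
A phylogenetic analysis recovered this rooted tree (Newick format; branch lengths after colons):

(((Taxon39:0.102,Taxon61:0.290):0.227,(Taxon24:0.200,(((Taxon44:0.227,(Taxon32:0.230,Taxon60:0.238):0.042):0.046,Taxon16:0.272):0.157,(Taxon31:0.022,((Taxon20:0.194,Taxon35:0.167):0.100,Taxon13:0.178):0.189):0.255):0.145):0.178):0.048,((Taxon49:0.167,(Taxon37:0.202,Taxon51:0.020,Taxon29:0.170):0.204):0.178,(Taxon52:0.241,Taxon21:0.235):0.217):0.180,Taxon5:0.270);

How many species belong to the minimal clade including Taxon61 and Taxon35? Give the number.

The MRCA of Taxon61 and Taxon35 is the node subtending ((Taxon39,Taxon61),(Taxon24,(((Taxon44,(Taxon32,Taxon60)),Taxon16),(Taxon31,((Taxon20,Taxon35),Taxon13))))).
That clade contains 11 terminal taxa: Taxon13, Taxon16, Taxon20, Taxon24, Taxon31, Taxon32, Taxon35, Taxon39, Taxon44, Taxon60, Taxon61.

11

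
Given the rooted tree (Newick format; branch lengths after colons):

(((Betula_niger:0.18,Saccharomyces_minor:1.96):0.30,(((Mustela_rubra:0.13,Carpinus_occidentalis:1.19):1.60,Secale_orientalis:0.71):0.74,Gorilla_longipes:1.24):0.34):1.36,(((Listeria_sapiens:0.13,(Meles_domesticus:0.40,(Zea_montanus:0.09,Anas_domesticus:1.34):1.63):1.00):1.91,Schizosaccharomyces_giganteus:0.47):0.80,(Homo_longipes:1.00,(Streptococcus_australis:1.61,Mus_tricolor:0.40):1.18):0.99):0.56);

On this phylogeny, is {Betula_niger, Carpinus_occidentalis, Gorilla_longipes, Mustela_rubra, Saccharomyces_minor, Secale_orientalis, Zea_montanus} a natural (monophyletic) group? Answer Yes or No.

The MRCA of the listed taxa is the root, so the smallest clade containing them is the whole tree.
That clade also contains Anas_domesticus, Homo_longipes, Listeria_sapiens, Meles_domesticus, Mus_tricolor, Schizosaccharomyces_giganteus, Streptococcus_australis, which are not in the proposed group, so the group is not monophyletic.

No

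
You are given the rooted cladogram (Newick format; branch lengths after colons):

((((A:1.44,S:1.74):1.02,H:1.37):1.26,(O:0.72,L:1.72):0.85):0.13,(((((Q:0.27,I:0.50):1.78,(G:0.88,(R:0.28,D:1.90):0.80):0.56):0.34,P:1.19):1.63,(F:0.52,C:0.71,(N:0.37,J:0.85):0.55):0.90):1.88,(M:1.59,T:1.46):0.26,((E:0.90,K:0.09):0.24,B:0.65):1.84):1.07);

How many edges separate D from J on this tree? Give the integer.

The MRCA of D and J is the node subtending ((((Q,I),(G,(R,D))),P),(F,C,(N,J))).
From D up to that node: 5 branches. From J up to the same node: 3 branches. Total: 5 + 3 = 8.

8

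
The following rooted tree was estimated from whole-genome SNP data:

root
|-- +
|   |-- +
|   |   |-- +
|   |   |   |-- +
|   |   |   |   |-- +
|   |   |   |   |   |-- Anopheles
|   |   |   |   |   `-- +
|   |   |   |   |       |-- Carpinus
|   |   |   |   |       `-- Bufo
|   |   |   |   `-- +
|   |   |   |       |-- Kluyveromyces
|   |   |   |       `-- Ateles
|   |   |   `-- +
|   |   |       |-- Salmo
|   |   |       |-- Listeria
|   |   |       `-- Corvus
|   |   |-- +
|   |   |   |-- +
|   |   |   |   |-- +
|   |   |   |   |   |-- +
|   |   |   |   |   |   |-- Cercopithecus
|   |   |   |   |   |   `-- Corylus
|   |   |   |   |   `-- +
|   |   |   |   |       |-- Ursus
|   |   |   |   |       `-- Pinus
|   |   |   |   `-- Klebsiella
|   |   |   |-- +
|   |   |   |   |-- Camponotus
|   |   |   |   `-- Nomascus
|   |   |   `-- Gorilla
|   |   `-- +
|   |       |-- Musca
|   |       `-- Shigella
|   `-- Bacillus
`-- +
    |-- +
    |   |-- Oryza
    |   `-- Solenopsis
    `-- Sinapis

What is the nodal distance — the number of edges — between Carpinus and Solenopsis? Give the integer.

10

The MRCA of Carpinus and Solenopsis is the root of the tree.
From Carpinus up to that node: 7 branches. From Solenopsis up to the same node: 3 branches. Total: 7 + 3 = 10.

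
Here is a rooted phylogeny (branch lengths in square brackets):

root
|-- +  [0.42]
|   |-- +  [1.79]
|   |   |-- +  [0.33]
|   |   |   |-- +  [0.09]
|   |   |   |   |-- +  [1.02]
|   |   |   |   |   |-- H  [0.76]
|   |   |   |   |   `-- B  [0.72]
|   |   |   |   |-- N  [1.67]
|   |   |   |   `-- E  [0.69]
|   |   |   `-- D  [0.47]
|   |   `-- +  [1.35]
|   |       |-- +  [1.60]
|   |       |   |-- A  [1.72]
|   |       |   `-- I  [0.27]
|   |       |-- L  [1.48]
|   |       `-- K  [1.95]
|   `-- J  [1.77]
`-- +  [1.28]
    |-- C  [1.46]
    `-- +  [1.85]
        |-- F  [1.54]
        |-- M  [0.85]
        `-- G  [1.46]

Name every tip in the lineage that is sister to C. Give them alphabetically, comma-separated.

F, G, M

C attaches to the tree at the node subtending (C,(F,M,G)).
The other lineage descending from that same node — the sister group — is (F,M,G); its 3 tips in alphabetical order are the answer.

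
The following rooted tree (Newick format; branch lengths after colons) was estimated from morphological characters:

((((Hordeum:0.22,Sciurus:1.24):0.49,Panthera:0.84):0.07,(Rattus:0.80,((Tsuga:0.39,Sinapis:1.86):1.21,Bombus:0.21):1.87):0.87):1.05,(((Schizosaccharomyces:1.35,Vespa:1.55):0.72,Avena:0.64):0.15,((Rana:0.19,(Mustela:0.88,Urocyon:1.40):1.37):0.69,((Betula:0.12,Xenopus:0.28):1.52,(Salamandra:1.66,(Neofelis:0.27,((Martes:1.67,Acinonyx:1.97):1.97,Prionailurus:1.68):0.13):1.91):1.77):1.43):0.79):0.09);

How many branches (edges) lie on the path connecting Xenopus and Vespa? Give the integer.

The MRCA of Xenopus and Vespa is the node subtending (((Schizosaccharomyces,Vespa),Avena),((Rana,(Mustela,Urocyon)),((Betula,Xenopus),(Salamandra,(Neofelis,((Martes,Acinonyx),Prionailurus)))))).
From Xenopus up to that node: 4 branches. From Vespa up to the same node: 3 branches. Total: 4 + 3 = 7.

7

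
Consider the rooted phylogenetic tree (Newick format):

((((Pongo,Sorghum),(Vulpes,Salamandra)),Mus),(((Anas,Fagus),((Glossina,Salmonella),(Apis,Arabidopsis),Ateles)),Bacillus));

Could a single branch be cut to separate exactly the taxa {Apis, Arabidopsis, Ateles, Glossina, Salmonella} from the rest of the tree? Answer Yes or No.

Yes

The most recent common ancestor of these taxa subtends ((Glossina,Salmonella),(Apis,Arabidopsis),Ateles).
That clade has exactly 5 tips — every listed taxon and nothing else — so the group is monophyletic.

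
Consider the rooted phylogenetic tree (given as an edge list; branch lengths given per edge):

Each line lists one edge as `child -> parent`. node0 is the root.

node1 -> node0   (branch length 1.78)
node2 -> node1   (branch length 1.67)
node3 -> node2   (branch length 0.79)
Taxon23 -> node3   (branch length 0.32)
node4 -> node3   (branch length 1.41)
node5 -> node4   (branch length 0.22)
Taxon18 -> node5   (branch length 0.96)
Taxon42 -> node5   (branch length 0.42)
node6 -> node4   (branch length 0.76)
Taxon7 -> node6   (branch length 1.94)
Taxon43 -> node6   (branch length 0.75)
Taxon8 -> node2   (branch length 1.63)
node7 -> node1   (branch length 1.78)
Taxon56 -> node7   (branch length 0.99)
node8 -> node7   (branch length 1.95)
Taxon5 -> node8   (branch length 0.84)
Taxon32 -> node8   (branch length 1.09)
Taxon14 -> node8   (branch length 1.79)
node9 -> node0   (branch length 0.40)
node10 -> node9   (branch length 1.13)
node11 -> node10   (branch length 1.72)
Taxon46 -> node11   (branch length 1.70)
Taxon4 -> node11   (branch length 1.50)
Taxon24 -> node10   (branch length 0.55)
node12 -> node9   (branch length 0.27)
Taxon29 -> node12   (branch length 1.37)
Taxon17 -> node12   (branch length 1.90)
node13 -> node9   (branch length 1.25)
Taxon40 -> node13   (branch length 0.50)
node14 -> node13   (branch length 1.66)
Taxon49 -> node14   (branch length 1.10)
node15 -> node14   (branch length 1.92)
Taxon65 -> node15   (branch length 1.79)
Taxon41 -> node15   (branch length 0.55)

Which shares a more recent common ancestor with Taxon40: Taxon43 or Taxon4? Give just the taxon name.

Taxon4

The MRCA of Taxon40 and Taxon4 subtends (((Taxon46,Taxon4),Taxon24),(Taxon29,Taxon17),(Taxon40,(Taxon49,(Taxon65,Taxon41)))) (9 taxa).
The MRCA of Taxon40 and Taxon43 is the root, subtending the entire tree (19 taxa).
The first is nested inside the second, so Taxon40 shares a more recent common ancestor with Taxon4.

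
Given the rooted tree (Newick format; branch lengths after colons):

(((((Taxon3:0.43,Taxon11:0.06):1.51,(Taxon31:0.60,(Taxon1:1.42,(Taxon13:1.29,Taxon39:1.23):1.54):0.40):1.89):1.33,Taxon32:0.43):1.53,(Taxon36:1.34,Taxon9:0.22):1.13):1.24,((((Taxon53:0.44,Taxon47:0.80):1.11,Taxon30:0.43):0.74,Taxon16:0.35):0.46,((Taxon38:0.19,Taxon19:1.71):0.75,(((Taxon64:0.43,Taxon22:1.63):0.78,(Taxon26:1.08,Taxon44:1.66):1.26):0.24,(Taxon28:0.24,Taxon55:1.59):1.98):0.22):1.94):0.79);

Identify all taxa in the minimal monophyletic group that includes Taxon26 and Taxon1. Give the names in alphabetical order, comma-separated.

Taxon1, Taxon11, Taxon13, Taxon16, Taxon19, Taxon22, Taxon26, Taxon28, Taxon3, Taxon30, Taxon31, Taxon32, Taxon36, Taxon38, Taxon39, Taxon44, Taxon47, Taxon53, Taxon55, Taxon64, Taxon9

Tracing Taxon26: it sits inside (Taxon26,Taxon44).
Tracing Taxon1: it sits inside (Taxon1,(Taxon13,Taxon39)).
The smallest clade enclosing both is the whole tree (their MRCA is the root), so the answer is all 21 tips in alphabetical order.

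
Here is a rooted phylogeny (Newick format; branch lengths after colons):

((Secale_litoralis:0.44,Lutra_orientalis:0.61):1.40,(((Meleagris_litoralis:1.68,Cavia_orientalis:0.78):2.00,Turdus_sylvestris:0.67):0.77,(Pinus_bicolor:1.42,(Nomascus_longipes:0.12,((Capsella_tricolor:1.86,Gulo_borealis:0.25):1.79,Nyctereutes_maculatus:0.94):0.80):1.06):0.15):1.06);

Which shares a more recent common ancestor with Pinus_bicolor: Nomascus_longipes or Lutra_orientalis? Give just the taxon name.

Nomascus_longipes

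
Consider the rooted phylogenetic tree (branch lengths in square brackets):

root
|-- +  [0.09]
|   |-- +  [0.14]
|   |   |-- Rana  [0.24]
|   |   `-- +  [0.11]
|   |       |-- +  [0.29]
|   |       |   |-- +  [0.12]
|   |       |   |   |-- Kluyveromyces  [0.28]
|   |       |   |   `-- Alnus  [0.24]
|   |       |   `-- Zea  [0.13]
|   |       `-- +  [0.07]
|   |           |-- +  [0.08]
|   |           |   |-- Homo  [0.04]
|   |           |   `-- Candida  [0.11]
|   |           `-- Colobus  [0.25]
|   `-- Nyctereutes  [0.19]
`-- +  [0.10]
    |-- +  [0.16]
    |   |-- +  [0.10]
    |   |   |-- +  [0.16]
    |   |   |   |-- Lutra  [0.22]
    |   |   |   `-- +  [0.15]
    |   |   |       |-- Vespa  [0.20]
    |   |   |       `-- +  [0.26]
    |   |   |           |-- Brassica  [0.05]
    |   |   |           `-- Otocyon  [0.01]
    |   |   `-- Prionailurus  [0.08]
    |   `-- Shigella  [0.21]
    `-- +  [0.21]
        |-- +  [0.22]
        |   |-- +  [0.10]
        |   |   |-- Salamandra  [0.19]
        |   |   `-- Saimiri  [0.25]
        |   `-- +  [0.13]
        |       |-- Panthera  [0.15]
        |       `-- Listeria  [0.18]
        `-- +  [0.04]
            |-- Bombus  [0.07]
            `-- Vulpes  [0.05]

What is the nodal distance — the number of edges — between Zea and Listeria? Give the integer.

10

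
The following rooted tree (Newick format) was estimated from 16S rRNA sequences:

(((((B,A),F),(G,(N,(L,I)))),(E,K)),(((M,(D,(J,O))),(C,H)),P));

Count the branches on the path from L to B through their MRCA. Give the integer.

7

The MRCA of L and B is the node subtending (((B,A),F),(G,(N,(L,I)))).
From L up to that node: 4 branches. From B up to the same node: 3 branches. Total: 4 + 3 = 7.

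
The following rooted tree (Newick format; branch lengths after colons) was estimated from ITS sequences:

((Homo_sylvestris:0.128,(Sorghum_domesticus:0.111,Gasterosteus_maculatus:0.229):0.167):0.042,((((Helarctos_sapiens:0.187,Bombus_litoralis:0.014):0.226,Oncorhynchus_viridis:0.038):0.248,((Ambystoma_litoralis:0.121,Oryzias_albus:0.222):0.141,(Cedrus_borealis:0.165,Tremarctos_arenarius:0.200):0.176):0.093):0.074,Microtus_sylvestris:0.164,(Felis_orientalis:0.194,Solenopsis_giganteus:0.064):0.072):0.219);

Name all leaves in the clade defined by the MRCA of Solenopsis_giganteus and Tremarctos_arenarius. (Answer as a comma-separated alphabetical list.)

Ambystoma_litoralis, Bombus_litoralis, Cedrus_borealis, Felis_orientalis, Helarctos_sapiens, Microtus_sylvestris, Oncorhynchus_viridis, Oryzias_albus, Solenopsis_giganteus, Tremarctos_arenarius

Tracing Solenopsis_giganteus: it sits inside (Felis_orientalis,Solenopsis_giganteus).
Tracing Tremarctos_arenarius: it sits inside (Cedrus_borealis,Tremarctos_arenarius).
The smallest clade enclosing both is ((((Helarctos_sapiens,Bombus_litoralis),Oncorhynchus_viridis),((Ambystoma_litoralis,Oryzias_albus),(Cedrus_borealis,Tremarctos_arenarius))),Microtus_sylvestris,(Felis_orientalis,Solenopsis_giganteus)); the answer is its 10 terminal taxa in alphabetical order.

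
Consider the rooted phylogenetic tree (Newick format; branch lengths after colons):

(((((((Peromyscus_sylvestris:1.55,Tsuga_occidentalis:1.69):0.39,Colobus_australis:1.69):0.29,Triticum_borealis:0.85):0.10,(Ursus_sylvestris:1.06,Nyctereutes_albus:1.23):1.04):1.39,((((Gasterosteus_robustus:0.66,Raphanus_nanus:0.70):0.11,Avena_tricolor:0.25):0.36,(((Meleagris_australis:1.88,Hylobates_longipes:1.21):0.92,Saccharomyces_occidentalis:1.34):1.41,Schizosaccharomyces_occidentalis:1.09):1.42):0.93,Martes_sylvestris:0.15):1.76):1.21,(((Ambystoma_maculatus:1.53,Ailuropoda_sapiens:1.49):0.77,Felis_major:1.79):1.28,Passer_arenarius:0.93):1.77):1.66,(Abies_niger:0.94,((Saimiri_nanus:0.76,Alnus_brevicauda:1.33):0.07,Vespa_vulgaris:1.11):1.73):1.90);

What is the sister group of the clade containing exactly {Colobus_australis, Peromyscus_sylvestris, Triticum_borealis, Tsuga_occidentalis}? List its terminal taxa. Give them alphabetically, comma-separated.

Nyctereutes_albus, Ursus_sylvestris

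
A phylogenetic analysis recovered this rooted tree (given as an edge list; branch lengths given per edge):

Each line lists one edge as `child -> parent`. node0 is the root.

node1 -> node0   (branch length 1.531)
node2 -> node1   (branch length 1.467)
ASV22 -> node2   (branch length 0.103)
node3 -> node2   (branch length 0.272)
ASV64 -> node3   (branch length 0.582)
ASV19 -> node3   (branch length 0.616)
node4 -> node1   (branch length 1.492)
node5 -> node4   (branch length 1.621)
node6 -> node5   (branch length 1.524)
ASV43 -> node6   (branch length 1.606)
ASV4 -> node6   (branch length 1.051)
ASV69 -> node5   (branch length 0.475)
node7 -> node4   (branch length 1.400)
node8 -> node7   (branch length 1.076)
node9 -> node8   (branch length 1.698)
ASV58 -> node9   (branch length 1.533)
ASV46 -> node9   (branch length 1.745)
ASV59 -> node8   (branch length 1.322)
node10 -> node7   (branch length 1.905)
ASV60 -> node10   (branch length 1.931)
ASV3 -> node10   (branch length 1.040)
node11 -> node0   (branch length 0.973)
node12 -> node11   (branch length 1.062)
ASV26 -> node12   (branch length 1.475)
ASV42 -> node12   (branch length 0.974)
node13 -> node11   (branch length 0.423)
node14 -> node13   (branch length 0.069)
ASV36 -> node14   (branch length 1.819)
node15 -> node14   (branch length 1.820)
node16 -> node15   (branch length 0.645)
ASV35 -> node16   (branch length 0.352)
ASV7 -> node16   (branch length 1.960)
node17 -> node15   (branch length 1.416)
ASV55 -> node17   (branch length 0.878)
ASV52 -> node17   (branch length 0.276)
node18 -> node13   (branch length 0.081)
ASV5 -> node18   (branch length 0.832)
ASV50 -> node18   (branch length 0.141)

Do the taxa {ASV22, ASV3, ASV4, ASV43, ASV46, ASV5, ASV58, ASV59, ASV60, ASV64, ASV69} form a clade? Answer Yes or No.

No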